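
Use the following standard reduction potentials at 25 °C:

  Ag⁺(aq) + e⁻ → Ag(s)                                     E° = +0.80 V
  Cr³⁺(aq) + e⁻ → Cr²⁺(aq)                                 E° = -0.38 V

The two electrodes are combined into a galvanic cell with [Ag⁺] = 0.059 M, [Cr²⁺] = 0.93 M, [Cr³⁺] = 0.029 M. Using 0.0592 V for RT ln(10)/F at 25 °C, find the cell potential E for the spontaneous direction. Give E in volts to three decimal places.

+1.196 V

Ag⁺/Ag is the cathode (higher E°), Cr³⁺/Cr²⁺ the anode: E°cell = +0.80 − (-0.38) = +1.18 V, n = 1.
Overall: Ag⁺(aq) + Cr²⁺(aq) → Ag(s) + Cr³⁺(aq)
Q = [Cr³⁺] / ([Ag⁺]·[Cr²⁺]); log Q = -0.277.
E = E° − (0.0592/n) log Q = +1.18 − (0.0592/1)(-0.277) = +1.196 V.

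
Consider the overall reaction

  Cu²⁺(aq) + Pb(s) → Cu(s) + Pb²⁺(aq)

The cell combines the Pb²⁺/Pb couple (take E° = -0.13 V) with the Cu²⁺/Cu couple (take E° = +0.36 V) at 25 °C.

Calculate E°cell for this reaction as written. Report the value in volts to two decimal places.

The Cu²⁺/Cu couple has the higher reduction potential, so it is the cathode; Pb²⁺/Pb is oxidised at the anode.
E°cell = E°(cathode) − E°(anode) = (+0.36) − (-0.13) = +0.49 V.
Since E°cell > 0, the reaction is spontaneous under standard conditions.

+0.49 V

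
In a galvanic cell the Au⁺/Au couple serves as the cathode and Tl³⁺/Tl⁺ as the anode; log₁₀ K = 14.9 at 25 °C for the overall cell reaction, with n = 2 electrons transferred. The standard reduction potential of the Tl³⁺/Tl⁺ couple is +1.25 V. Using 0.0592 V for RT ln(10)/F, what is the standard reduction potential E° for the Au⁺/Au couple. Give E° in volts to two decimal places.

E°cell = (0.0592/n)·log K = (0.0592/2)(14.9) = +0.441 V.
Since Au⁺/Au is the cathode and Tl³⁺/Tl⁺ the anode, E°cell = E°(Au⁺/Au) − E°(Tl³⁺/Tl⁺).
So E°(Au⁺/Au) = E°cell + E°(Tl³⁺/Tl⁺) = +0.441 + (+1.25) = +1.69 V.

+1.69 V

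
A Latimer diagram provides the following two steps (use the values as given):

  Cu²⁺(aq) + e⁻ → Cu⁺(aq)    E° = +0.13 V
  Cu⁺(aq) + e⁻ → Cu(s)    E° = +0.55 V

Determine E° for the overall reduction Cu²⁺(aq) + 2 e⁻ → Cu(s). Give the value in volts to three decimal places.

+0.340 V

Adding the free-energy changes (−nFE°) of the two steps gives −n₃FE°₃ = −n₁FE°₁ − n₂FE°₂.
E°₃ = (1×+0.13 + 1×+0.55) / 2 = (+0.680) / 2 = +0.340 V.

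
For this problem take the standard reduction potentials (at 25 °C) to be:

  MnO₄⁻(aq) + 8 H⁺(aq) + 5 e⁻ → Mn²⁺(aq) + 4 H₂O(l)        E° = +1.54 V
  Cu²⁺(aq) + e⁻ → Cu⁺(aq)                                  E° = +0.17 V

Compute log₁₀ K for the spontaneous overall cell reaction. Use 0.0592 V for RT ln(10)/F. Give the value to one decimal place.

115.7

Cathode: MnO₄⁻/Mn²⁺; anode: Cu²⁺/Cu⁺. E°cell = +1.37 V, n = 5.
log K = nE°cell / 0.0592 = (5)(+1.37) / 0.0592 = 115.7.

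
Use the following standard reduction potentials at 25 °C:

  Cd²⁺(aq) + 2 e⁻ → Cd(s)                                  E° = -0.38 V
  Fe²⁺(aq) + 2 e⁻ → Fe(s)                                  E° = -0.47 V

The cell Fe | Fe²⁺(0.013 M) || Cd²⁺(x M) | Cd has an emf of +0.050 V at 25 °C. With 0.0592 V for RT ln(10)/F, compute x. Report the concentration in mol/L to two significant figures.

0.00058 M

Cd²⁺/Cd is the cathode, Fe²⁺/Fe the anode: E°cell = +0.09 V, n = 2.
Overall reaction: Cd²⁺(aq) + Fe(s) → Cd(s) + Fe²⁺(aq); Q = [Fe²⁺]^1/[Cd²⁺]^1.
From E = E° − (0.0592/n) log Q: log Q = (E° − E)·n/0.0592 = (+0.09 − (+0.050))·2/0.0592 = 1.3514.
So 1·log[Cd²⁺] = 1·log(0.013) − log Q = -1.8861 − (1.3514) = -3.2375; [Cd²⁺] = 10^(-3.2375) ≈ 0.00058 M.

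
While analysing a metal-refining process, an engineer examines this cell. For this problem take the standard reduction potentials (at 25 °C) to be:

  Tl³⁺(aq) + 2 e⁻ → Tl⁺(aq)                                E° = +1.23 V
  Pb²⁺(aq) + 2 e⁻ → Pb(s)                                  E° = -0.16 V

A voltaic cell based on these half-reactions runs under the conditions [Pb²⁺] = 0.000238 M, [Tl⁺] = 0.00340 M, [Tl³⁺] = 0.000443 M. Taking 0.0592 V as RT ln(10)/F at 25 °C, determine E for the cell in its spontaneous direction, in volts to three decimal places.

+1.471 V

Tl³⁺/Tl⁺ is the cathode (higher E°), Pb²⁺/Pb the anode: E°cell = +1.23 − (-0.16) = +1.39 V, n = 2.
Overall: Tl³⁺(aq) + Pb(s) → Tl⁺(aq) + Pb²⁺(aq)
Q = [Tl⁺]·[Pb²⁺] / ([Tl³⁺]); log Q = -2.738.
E = E° − (0.0592/n) log Q = +1.39 − (0.0592/2)(-2.738) = +1.471 V.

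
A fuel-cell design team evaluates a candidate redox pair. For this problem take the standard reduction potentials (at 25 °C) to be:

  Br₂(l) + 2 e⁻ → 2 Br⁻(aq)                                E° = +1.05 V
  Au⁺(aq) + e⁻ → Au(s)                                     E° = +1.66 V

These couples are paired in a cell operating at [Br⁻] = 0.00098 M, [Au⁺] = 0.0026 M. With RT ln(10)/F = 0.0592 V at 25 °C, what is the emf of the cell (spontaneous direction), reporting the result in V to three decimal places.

Au⁺/Au is the cathode (higher E°), Br₂/Br⁻ the anode: E°cell = +1.66 − (+1.05) = +0.61 V, n = 2.
Overall: 2 Au⁺(aq) + 2 Br⁻(aq) → 2 Au(s) + Br₂(l)
Q = 1 / ([Au⁺]^2·[Br⁻]^2); log Q = 11.188.
E = E° − (0.0592/n) log Q = +0.61 − (0.0592/2)(11.188) = +0.279 V.

+0.279 V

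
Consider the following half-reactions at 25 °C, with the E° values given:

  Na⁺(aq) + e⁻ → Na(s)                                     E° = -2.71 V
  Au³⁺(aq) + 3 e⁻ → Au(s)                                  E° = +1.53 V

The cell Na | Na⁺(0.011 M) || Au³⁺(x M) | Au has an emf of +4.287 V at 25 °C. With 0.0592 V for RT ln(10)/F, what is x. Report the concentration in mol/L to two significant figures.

0.00032 M

Au³⁺/Au is the cathode, Na⁺/Na the anode: E°cell = +4.24 V, n = 3.
Overall reaction: Au³⁺(aq) + 3 Na(s) → Au(s) + 3 Na⁺(aq); Q = [Na⁺]^3/[Au³⁺]^1.
From E = E° − (0.0592/n) log Q: log Q = (E° − E)·n/0.0592 = (+4.24 − (+4.287))·3/0.0592 = -2.3818.
So 1·log[Au³⁺] = 3·log(0.011) − log Q = -5.8758 − (-2.3818) = -3.4940; [Au³⁺] = 10^(-3.4940) ≈ 0.00032 M.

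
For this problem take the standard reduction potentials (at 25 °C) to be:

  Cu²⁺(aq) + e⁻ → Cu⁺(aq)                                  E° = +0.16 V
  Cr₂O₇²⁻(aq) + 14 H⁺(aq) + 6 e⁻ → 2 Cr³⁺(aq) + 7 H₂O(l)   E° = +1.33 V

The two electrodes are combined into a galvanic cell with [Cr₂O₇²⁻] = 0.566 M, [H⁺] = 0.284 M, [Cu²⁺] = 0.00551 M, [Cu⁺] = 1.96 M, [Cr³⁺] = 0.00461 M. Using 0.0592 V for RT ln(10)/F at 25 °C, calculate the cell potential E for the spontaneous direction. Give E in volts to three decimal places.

Cr₂O₇²⁻/Cr³⁺ is the cathode (higher E°), Cu²⁺/Cu⁺ the anode: E°cell = +1.33 − (+0.16) = +1.17 V, n = 6.
Overall: Cr₂O₇²⁻(aq) + 14 H⁺(aq) + 6 Cu⁺(aq) → 2 Cr³⁺(aq) + 7 H₂O(l) + 6 Cu²⁺(aq)
Q = [Cr³⁺]^2·[Cu²⁺]^6 / ([Cr₂O₇²⁻]·[H⁺]^14·[Cu⁺]^6); log Q = -12.078.
E = E° − (0.0592/n) log Q = +1.17 − (0.0592/6)(-12.078) = +1.289 V.

+1.289 V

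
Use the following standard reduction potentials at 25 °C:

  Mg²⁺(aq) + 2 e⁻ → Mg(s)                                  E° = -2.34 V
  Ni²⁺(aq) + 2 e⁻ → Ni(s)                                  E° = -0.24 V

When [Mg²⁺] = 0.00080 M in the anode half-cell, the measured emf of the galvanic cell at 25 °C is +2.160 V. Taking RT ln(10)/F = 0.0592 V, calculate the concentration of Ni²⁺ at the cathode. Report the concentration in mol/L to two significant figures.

Ni²⁺/Ni is the cathode, Mg²⁺/Mg the anode: E°cell = +2.10 V, n = 2.
Overall reaction: Ni²⁺(aq) + Mg(s) → Ni(s) + Mg²⁺(aq); Q = [Mg²⁺]^1/[Ni²⁺]^1.
From E = E° − (0.0592/n) log Q: log Q = (E° − E)·n/0.0592 = (+2.10 − (+2.160))·2/0.0592 = -2.0270.
So 1·log[Ni²⁺] = 1·log(0.0008) − log Q = -3.0969 − (-2.0270) = -1.0699; [Ni²⁺] = 10^(-1.0699) ≈ 0.085 M.

0.085 M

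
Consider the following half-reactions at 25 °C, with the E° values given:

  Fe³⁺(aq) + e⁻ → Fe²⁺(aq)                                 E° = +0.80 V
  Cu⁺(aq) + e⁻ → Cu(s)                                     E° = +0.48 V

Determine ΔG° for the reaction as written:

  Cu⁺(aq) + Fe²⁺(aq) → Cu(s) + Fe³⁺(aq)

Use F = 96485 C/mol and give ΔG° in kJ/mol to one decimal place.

+30.9 kJ/mol

As written, Cu⁺/Cu is reduced (cathode) and Fe³⁺/Fe²⁺ is oxidised (anode), so E°cell = (+0.48) − (+0.80) = -0.32 V.
Balancing electrons gives n = 1.
ΔG° = −nFE° = −(1)(96485)(-0.32) = 30,875 J = +30.9 kJ/mol.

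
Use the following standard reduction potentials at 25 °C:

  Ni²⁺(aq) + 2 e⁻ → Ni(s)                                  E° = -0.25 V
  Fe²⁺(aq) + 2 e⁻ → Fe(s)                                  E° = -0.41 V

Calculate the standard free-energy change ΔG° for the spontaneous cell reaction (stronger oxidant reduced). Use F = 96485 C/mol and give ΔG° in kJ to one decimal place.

-30.9 kJ

Ni²⁺/Ni (E° = -0.25 V) is the cathode; Fe²⁺/Fe (E° = -0.41 V) is the anode, so E°cell = +0.16 V.
Balancing electrons gives n = 2 (lcm of 2 and 2).
ΔG° = −nFE° = −(2)(96485)(+0.16) = -30,875 J = -30.9 kJ.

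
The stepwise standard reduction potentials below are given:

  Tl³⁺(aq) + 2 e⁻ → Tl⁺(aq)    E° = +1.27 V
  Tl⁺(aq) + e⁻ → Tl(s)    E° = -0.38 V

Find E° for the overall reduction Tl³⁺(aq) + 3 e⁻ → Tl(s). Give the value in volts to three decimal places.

Standard free energies of sequential steps add: ΔG°₃ = ΔG°₁ + ΔG°₂, so n₃E°₃ = n₁E°₁ + n₂E°₂.
E°₃ = (2×+1.27 + 1×-0.38) / 3 = (+2.160) / 3 = +0.720 V.

+0.720 V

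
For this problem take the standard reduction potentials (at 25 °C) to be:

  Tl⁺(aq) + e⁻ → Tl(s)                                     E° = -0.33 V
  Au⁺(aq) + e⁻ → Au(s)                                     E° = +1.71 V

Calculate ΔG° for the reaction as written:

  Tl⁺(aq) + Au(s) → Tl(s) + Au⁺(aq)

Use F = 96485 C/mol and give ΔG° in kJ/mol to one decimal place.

+196.8 kJ/mol

As written, Tl⁺/Tl is reduced (cathode) and Au⁺/Au is oxidised (anode), so E°cell = (-0.33) − (+1.71) = -2.04 V.
Balancing electrons gives n = 1.
ΔG° = −nFE° = −(1)(96485)(-2.04) = 196,829 J = +196.8 kJ/mol.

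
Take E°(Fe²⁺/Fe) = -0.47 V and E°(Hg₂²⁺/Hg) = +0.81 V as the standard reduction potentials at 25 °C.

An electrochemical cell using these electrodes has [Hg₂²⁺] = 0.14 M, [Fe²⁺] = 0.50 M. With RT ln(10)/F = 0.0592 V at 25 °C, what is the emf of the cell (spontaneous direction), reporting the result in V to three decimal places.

Hg₂²⁺/Hg is the cathode (higher E°), Fe²⁺/Fe the anode: E°cell = +0.81 − (-0.47) = +1.28 V, n = 2.
Overall: Hg₂²⁺(aq) + Fe(s) → 2 Hg(l) + Fe²⁺(aq)
Q = [Fe²⁺] / ([Hg₂²⁺]); log Q = 0.553.
E = E° − (0.0592/n) log Q = +1.28 − (0.0592/2)(0.553) = +1.264 V.

+1.264 V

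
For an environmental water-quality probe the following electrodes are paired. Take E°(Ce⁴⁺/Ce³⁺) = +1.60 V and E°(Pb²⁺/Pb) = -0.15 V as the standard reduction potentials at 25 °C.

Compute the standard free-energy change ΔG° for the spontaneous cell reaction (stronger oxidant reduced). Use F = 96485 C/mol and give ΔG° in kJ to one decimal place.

Ce⁴⁺/Ce³⁺ (E° = +1.60 V) is the cathode; Pb²⁺/Pb (E° = -0.15 V) is the anode, so E°cell = +1.75 V.
Balancing electrons gives n = 2 (lcm of 1 and 2).
ΔG° = −nFE° = −(2)(96485)(+1.75) = -337,698 J = -337.7 kJ.

-337.7 kJ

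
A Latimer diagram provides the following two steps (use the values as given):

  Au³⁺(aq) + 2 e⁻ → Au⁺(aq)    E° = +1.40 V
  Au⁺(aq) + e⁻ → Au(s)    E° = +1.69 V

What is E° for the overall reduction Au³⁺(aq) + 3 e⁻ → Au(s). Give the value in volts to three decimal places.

Adding the free-energy changes (−nFE°) of the two steps gives −n₃FE°₃ = −n₁FE°₁ − n₂FE°₂.
E°₃ = (2×+1.40 + 1×+1.69) / 3 = (+4.490) / 3 = +1.497 V.

+1.497 V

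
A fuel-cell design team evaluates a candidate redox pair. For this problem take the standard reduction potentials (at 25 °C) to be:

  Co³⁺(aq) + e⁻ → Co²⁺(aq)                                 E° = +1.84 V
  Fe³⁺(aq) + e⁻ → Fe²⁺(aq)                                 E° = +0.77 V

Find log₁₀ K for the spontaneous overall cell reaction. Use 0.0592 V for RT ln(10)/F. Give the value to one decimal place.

18.1

Cathode: Co³⁺/Co²⁺; anode: Fe³⁺/Fe²⁺. E°cell = +1.07 V, n = 1.
log K = nE°cell / 0.0592 = (1)(+1.07) / 0.0592 = 18.1.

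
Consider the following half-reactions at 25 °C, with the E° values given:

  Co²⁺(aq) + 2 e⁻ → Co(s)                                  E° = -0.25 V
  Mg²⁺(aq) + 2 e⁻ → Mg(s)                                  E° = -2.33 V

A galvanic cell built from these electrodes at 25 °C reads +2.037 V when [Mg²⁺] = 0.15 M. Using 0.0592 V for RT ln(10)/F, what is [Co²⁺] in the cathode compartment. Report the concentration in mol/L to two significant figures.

0.0053 M

Co²⁺/Co is the cathode, Mg²⁺/Mg the anode: E°cell = +2.08 V, n = 2.
Overall reaction: Co²⁺(aq) + Mg(s) → Co(s) + Mg²⁺(aq); Q = [Mg²⁺]^1/[Co²⁺]^1.
From E = E° − (0.0592/n) log Q: log Q = (E° − E)·n/0.0592 = (+2.08 − (+2.037))·2/0.0592 = 1.4527.
So 1·log[Co²⁺] = 1·log(0.15) − log Q = -0.8239 − (1.4527) = -2.2766; [Co²⁺] = 10^(-2.2766) ≈ 0.0053 M.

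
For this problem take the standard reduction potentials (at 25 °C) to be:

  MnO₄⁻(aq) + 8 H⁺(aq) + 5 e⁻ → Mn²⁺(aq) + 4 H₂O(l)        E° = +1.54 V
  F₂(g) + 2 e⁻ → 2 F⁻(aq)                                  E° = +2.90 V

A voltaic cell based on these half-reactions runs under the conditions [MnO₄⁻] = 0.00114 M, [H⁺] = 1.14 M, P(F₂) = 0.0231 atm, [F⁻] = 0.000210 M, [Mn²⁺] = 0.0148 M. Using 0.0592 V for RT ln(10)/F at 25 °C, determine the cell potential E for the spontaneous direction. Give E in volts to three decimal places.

F₂/F⁻ is the cathode (higher E°), MnO₄⁻/Mn²⁺ the anode: E°cell = +2.90 − (+1.54) = +1.36 V, n = 10.
Overall: 5 F₂(g) + 2 Mn²⁺(aq) + 8 H₂O(l) → 10 F⁻(aq) + 2 MnO₄⁻(aq) + 16 H⁺(aq)
Q = [F⁻]^10·[MnO₄⁻]^2·[H⁺]^16 / (P(F₂)^5·[Mn²⁺]^2); log Q = -29.912.
E = E° − (0.0592/n) log Q = +1.36 − (0.0592/10)(-29.912) = +1.537 V.

+1.537 V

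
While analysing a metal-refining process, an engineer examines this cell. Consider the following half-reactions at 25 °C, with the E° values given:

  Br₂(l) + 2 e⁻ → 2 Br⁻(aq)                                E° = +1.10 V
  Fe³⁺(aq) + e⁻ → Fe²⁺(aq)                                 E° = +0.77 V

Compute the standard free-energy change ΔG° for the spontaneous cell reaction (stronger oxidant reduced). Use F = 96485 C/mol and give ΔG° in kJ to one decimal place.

-63.7 kJ

Br₂/Br⁻ (E° = +1.10 V) is the cathode; Fe³⁺/Fe²⁺ (E° = +0.77 V) is the anode, so E°cell = +0.33 V.
Balancing electrons gives n = 2 (lcm of 2 and 1).
ΔG° = −nFE° = −(2)(96485)(+0.33) = -63,680 J = -63.7 kJ.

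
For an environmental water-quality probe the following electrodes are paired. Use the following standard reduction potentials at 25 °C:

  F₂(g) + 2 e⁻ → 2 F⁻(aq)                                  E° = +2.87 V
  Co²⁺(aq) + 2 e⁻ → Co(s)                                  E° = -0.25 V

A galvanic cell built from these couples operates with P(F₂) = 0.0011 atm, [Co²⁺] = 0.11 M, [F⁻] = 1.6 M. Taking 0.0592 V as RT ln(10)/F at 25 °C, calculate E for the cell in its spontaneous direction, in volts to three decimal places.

+3.049 V

F₂/F⁻ is the cathode (higher E°), Co²⁺/Co the anode: E°cell = +2.87 − (-0.25) = +3.12 V, n = 2.
Overall: F₂(g) + Co(s) → 2 F⁻(aq) + Co²⁺(aq)
Q = [F⁻]^2·[Co²⁺] / (P(F₂)); log Q = 2.408.
E = E° − (0.0592/n) log Q = +3.12 − (0.0592/2)(2.408) = +3.049 V.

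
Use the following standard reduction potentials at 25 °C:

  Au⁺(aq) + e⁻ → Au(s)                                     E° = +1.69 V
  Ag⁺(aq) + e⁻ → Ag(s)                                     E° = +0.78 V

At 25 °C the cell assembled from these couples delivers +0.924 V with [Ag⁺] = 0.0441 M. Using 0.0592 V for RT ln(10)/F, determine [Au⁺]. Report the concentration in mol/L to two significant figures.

Au⁺/Au is the cathode, Ag⁺/Ag the anode: E°cell = +0.91 V, n = 1.
Overall reaction: Au⁺(aq) + Ag(s) → Au(s) + Ag⁺(aq); Q = [Ag⁺]^1/[Au⁺]^1.
From E = E° − (0.0592/n) log Q: log Q = (E° − E)·n/0.0592 = (+0.91 − (+0.924))·1/0.0592 = -0.2365.
So 1·log[Au⁺] = 1·log(0.0441) − log Q = -1.3556 − (-0.2365) = -1.1191; [Au⁺] = 10^(-1.1191) ≈ 0.076 M.

0.076 M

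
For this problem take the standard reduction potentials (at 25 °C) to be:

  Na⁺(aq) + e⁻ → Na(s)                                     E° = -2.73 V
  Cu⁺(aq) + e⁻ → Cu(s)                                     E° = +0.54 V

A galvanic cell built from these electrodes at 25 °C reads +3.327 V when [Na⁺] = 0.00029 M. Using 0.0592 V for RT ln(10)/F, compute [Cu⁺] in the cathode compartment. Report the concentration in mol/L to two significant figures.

Cu⁺/Cu is the cathode, Na⁺/Na the anode: E°cell = +3.27 V, n = 1.
Overall reaction: Cu⁺(aq) + Na(s) → Cu(s) + Na⁺(aq); Q = [Na⁺]^1/[Cu⁺]^1.
From E = E° − (0.0592/n) log Q: log Q = (E° − E)·n/0.0592 = (+3.27 − (+3.327))·1/0.0592 = -0.9628.
So 1·log[Cu⁺] = 1·log(0.00029) − log Q = -3.5376 − (-0.9628) = -2.5748; [Cu⁺] = 10^(-2.5748) ≈ 0.0027 M.

0.0027 M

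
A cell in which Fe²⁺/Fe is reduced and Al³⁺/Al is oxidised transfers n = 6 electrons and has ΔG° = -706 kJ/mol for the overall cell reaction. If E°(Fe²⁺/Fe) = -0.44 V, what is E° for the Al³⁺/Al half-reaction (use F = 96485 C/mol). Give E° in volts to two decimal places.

E°cell = −ΔG°/(nF) = −(-706×10³)/((6)(96485)) = +1.220 V.
Since Fe²⁺/Fe is the cathode and Al³⁺/Al the anode, E°cell = E°(Fe²⁺/Fe) − E°(Al³⁺/Al).
So E°(Al³⁺/Al) = E°(Fe²⁺/Fe) − E°cell = (-0.44) − (+1.220) = -1.66 V.

-1.66 V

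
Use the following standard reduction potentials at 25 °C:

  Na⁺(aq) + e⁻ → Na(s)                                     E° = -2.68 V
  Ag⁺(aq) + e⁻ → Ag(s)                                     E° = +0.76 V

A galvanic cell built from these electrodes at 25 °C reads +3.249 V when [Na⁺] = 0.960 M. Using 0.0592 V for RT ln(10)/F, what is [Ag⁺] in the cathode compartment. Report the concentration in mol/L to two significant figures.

Ag⁺/Ag is the cathode, Na⁺/Na the anode: E°cell = +3.44 V, n = 1.
Overall reaction: Ag⁺(aq) + Na(s) → Ag(s) + Na⁺(aq); Q = [Na⁺]^1/[Ag⁺]^1.
From E = E° − (0.0592/n) log Q: log Q = (E° − E)·n/0.0592 = (+3.44 − (+3.249))·1/0.0592 = 3.2264.
So 1·log[Ag⁺] = 1·log(0.96) − log Q = -0.0177 − (3.2264) = -3.2441; [Ag⁺] = 10^(-3.2441) ≈ 0.00057 M.

0.00057 M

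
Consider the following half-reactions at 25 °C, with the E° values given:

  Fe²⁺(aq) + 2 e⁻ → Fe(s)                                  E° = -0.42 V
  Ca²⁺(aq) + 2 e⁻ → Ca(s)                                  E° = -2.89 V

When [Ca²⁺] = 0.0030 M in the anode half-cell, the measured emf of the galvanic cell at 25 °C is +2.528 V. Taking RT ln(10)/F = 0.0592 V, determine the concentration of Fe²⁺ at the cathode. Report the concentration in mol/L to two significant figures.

Fe²⁺/Fe is the cathode, Ca²⁺/Ca the anode: E°cell = +2.47 V, n = 2.
Overall reaction: Fe²⁺(aq) + Ca(s) → Fe(s) + Ca²⁺(aq); Q = [Ca²⁺]^1/[Fe²⁺]^1.
From E = E° − (0.0592/n) log Q: log Q = (E° − E)·n/0.0592 = (+2.47 − (+2.528))·2/0.0592 = -1.9595.
So 1·log[Fe²⁺] = 1·log(0.003) − log Q = -2.5229 − (-1.9595) = -0.5634; [Fe²⁺] = 10^(-0.5634) ≈ 0.27 M.

0.27 M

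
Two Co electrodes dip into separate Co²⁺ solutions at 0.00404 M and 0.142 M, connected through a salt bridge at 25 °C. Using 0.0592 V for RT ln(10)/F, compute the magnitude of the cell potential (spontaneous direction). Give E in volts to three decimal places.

+0.046 V

For a concentration cell E°cell = 0. The 0.142 M side is the cathode (reduction is favoured where [Co²⁺] is higher).
With n = 2, E = −(0.0592/2) log([Co²⁺]ₐₙ/[Co²⁺]꜀ₐₜ) = −(0.0592/2) log(0.00404/0.142) = −(0.0592/2)(-1.546) = +0.046 V.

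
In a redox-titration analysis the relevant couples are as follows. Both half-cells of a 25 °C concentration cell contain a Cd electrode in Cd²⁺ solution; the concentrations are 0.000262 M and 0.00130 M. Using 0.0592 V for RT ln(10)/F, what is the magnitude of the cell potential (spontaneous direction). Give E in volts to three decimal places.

For a concentration cell E°cell = 0. The 0.00130 M side is the cathode (reduction is favoured where [Cd²⁺] is higher).
With n = 2, E = −(0.0592/2) log([Cd²⁺]ₐₙ/[Cd²⁺]꜀ₐₜ) = −(0.0592/2) log(0.000262/0.0013) = −(0.0592/2)(-0.696) = +0.021 V.

+0.021 V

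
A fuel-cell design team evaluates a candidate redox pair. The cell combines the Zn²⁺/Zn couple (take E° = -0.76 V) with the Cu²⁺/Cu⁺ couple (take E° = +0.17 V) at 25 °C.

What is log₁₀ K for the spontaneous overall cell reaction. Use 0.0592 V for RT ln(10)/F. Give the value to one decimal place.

31.4

Cathode: Cu²⁺/Cu⁺; anode: Zn²⁺/Zn. E°cell = +0.93 V, n = 2.
log K = nE°cell / 0.0592 = (2)(+0.93) / 0.0592 = 31.4.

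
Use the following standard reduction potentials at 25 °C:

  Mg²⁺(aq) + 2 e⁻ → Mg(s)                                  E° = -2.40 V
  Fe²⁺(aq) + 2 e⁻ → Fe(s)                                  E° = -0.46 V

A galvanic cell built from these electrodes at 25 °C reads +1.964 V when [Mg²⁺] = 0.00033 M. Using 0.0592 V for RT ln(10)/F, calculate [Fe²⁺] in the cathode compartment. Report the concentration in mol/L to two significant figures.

Fe²⁺/Fe is the cathode, Mg²⁺/Mg the anode: E°cell = +1.94 V, n = 2.
Overall reaction: Fe²⁺(aq) + Mg(s) → Fe(s) + Mg²⁺(aq); Q = [Mg²⁺]^1/[Fe²⁺]^1.
From E = E° − (0.0592/n) log Q: log Q = (E° − E)·n/0.0592 = (+1.94 − (+1.964))·2/0.0592 = -0.8108.
So 1·log[Fe²⁺] = 1·log(0.00033) − log Q = -3.4815 − (-0.8108) = -2.6707; [Fe²⁺] = 10^(-2.6707) ≈ 0.0021 M.

0.0021 M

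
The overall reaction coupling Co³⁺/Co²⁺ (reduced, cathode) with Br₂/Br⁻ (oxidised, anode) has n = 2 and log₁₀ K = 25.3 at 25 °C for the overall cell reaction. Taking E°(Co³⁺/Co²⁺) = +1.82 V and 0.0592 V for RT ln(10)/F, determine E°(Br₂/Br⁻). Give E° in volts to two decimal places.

+1.07 V

E°cell = (0.0592/n)·log K = (0.0592/2)(25.3) = +0.749 V.
Since Co³⁺/Co²⁺ is the cathode and Br₂/Br⁻ the anode, E°cell = E°(Co³⁺/Co²⁺) − E°(Br₂/Br⁻).
So E°(Br₂/Br⁻) = E°(Co³⁺/Co²⁺) − E°cell = (+1.82) − (+0.749) = +1.07 V.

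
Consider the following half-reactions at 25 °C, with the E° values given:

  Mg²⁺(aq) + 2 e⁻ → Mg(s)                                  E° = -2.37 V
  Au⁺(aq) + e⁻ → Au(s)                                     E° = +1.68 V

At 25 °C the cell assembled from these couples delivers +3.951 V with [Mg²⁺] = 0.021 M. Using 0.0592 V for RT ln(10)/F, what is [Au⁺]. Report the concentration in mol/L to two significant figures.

0.0031 M

Au⁺/Au is the cathode, Mg²⁺/Mg the anode: E°cell = +4.05 V, n = 2.
Overall reaction: 2 Au⁺(aq) + Mg(s) → 2 Au(s) + Mg²⁺(aq); Q = [Mg²⁺]^1/[Au⁺]^2.
From E = E° − (0.0592/n) log Q: log Q = (E° − E)·n/0.0592 = (+4.05 − (+3.951))·2/0.0592 = 3.3446.
So 2·log[Au⁺] = 1·log(0.021) − log Q = -1.6778 − (3.3446) = -5.0224; log[Au⁺] = -5.0224 / 2 = -2.5112; [Au⁺] = 10^(-2.5112) ≈ 0.0031 M.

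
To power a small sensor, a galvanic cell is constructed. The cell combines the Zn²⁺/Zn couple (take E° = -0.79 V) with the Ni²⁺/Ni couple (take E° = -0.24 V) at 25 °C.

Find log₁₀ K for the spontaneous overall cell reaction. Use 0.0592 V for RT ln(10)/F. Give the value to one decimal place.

Cathode: Ni²⁺/Ni; anode: Zn²⁺/Zn. E°cell = +0.55 V, n = 2.
log K = nE°cell / 0.0592 = (2)(+0.55) / 0.0592 = 18.6.

18.6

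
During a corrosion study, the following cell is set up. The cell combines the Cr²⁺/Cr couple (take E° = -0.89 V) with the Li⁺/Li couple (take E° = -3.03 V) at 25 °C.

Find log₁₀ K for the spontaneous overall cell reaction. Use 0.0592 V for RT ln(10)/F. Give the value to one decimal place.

72.3

Cathode: Cr²⁺/Cr; anode: Li⁺/Li. E°cell = +2.14 V, n = 2.
log K = nE°cell / 0.0592 = (2)(+2.14) / 0.0592 = 72.3.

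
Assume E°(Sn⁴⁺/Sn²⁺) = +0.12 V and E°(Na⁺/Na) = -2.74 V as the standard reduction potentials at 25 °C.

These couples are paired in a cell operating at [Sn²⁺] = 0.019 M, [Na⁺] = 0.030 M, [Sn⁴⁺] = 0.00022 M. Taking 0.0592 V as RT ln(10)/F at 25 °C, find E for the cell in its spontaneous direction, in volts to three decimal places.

+2.893 V

Sn⁴⁺/Sn²⁺ is the cathode (higher E°), Na⁺/Na the anode: E°cell = +0.12 − (-2.74) = +2.86 V, n = 2.
Overall: Sn⁴⁺(aq) + 2 Na(s) → Sn²⁺(aq) + 2 Na⁺(aq)
Q = [Sn²⁺]·[Na⁺]^2 / ([Sn⁴⁺]); log Q = -1.109.
E = E° − (0.0592/n) log Q = +2.86 − (0.0592/2)(-1.109) = +2.893 V.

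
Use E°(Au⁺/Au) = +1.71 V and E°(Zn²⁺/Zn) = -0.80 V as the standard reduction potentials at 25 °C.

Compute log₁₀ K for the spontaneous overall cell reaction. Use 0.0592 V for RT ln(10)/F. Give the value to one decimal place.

84.8

Cathode: Au⁺/Au; anode: Zn²⁺/Zn. E°cell = +2.51 V, n = 2.
log K = nE°cell / 0.0592 = (2)(+2.51) / 0.0592 = 84.8.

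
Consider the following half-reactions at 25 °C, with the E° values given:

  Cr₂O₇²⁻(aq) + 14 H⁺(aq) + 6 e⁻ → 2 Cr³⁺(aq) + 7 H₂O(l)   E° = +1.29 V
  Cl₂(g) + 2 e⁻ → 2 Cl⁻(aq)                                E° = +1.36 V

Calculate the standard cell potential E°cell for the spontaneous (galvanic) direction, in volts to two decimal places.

+0.07 V

The Cl₂/Cl⁻ couple has the higher reduction potential, so it is the cathode; Cr₂O₇²⁻/Cr³⁺ is oxidised at the anode.
E°cell = E°(cathode) − E°(anode) = (+1.36) − (+1.29) = +0.07 V.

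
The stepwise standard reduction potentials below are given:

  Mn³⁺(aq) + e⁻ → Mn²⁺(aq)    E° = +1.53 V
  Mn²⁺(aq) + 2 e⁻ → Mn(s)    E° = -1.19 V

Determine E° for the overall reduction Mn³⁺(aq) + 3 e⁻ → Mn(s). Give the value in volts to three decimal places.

Adding the free-energy changes (−nFE°) of the two steps gives −n₃FE°₃ = −n₁FE°₁ − n₂FE°₂.
E°₃ = (1×+1.53 + 2×-1.19) / 3 = (-0.850) / 3 = -0.283 V.
E° values themselves are not directly additive — weighting by electron count is essential.

-0.283 V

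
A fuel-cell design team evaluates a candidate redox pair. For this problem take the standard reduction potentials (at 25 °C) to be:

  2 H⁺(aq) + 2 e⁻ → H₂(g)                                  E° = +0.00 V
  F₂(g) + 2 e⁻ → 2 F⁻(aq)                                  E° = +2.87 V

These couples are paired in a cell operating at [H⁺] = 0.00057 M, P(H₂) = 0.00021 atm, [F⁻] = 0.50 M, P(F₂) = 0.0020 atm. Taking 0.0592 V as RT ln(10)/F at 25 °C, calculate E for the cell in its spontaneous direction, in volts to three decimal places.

F₂/F⁻ is the cathode (higher E°), H⁺/H₂ the anode: E°cell = +2.87 − (+0.00) = +2.87 V, n = 2.
Overall: F₂(g) + H₂(g) → 2 F⁻(aq) + 2 H⁺(aq)
Q = [F⁻]^2·[H⁺]^2 / (P(F₂)·P(H₂)); log Q = -0.714.
E = E° − (0.0592/n) log Q = +2.87 − (0.0592/2)(-0.714) = +2.891 V.

+2.891 V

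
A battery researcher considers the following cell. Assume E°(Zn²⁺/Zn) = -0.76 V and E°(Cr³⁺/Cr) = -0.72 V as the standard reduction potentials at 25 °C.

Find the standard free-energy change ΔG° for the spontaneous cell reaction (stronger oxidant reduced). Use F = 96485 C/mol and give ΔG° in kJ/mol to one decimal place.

Cr³⁺/Cr (E° = -0.72 V) is the cathode; Zn²⁺/Zn (E° = -0.76 V) is the anode, so E°cell = +0.04 V.
Balancing electrons gives n = 6 (lcm of 3 and 2).
ΔG° = −nFE° = −(6)(96485)(+0.04) = -23,156 J = -23.2 kJ/mol.

-23.2 kJ/mol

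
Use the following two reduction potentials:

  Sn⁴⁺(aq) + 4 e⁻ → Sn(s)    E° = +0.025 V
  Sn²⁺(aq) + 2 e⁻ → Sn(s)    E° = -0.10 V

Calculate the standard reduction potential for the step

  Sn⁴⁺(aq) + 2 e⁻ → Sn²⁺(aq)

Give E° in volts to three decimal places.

Sequential free energies add, so n₃E°₃ = n₁E°₁ + n₂E°₂.
With n₃ = 4, and the known step contributing 2×(-0.10) V, the unknown satisfies 2·E° = 4×(+0.025) − 2×(-0.10) = +0.300.
E° = +0.300 / 2 = +0.150 V.

+0.150 V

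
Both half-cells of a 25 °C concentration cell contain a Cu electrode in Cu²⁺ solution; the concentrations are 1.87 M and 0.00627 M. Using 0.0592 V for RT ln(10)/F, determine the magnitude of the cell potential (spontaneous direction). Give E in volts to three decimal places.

For a concentration cell E°cell = 0. The 1.87 M side is the cathode (reduction is favoured where [Cu²⁺] is higher).
With n = 2, E = −(0.0592/2) log([Cu²⁺]ₐₙ/[Cu²⁺]꜀ₐₜ) = −(0.0592/2) log(0.00627/1.87) = −(0.0592/2)(-2.475) = +0.073 V.

+0.073 V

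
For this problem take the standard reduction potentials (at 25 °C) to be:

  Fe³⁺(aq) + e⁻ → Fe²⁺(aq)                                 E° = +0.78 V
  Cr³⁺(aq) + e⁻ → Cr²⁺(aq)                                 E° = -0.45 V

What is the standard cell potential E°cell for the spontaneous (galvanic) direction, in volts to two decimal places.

The Fe³⁺/Fe²⁺ couple has the higher reduction potential, so it is the cathode; Cr³⁺/Cr²⁺ is oxidised at the anode.
E°cell = E°(cathode) − E°(anode) = (+0.78) − (-0.45) = +1.23 V.

+1.23 V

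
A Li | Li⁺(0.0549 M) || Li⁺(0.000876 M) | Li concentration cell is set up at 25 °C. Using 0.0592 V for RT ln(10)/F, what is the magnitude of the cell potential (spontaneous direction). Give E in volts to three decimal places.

For a concentration cell E°cell = 0. The 0.0549 M side is the cathode (reduction is favoured where [Li⁺] is higher).
With n = 1, E = −(0.0592/1) log([Li⁺]ₐₙ/[Li⁺]꜀ₐₜ) = −(0.0592/1) log(0.000876/0.0549) = −(0.0592/1)(-1.797) = +0.106 V.

+0.106 V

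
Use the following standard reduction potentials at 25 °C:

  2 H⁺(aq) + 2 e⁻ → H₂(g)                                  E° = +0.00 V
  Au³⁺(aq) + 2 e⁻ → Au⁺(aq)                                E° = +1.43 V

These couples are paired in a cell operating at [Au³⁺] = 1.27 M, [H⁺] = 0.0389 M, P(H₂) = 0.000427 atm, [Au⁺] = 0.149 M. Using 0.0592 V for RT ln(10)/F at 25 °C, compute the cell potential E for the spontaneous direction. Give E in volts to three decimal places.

+1.441 V

Au³⁺/Au⁺ is the cathode (higher E°), H⁺/H₂ the anode: E°cell = +1.43 − (+0.00) = +1.43 V, n = 2.
Overall: Au³⁺(aq) + H₂(g) → Au⁺(aq) + 2 H⁺(aq)
Q = [Au⁺]·[H⁺]^2 / ([Au³⁺]·P(H₂)); log Q = -0.381.
E = E° − (0.0592/n) log Q = +1.43 − (0.0592/2)(-0.381) = +1.441 V.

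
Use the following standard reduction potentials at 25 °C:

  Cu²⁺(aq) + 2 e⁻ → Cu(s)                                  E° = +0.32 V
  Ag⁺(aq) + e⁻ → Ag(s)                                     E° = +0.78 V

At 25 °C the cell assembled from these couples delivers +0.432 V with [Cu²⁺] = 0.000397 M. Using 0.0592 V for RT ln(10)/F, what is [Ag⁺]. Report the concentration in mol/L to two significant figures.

Ag⁺/Ag is the cathode, Cu²⁺/Cu the anode: E°cell = +0.46 V, n = 2.
Overall reaction: 2 Ag⁺(aq) + Cu(s) → 2 Ag(s) + Cu²⁺(aq); Q = [Cu²⁺]^1/[Ag⁺]^2.
From E = E° − (0.0592/n) log Q: log Q = (E° − E)·n/0.0592 = (+0.46 − (+0.432))·2/0.0592 = 0.9459.
So 2·log[Ag⁺] = 1·log(0.000397) − log Q = -3.4012 − (0.9459) = -4.3471; log[Ag⁺] = -4.3471 / 2 = -2.1736; [Ag⁺] = 10^(-2.1736) ≈ 0.0067 M.

0.0067 M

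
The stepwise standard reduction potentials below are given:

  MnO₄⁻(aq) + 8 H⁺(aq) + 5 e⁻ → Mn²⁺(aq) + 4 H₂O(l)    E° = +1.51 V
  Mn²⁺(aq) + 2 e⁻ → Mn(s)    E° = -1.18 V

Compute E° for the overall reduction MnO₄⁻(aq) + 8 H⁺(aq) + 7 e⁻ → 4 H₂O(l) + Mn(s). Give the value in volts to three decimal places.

Standard free energies of sequential steps add: ΔG°₃ = ΔG°₁ + ΔG°₂, so n₃E°₃ = n₁E°₁ + n₂E°₂.
E°₃ = (5×+1.51 + 2×-1.18) / 7 = (+5.190) / 7 = +0.741 V.

+0.741 V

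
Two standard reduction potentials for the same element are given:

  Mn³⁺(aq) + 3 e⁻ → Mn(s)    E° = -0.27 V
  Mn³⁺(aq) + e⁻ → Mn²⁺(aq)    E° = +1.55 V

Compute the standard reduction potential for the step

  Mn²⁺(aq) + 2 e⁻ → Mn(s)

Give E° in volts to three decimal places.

Sequential free energies add, so n₃E°₃ = n₁E°₁ + n₂E°₂.
With n₃ = 3, and the known step contributing 1×(+1.55) V, the unknown satisfies 2·E° = 3×(-0.27) − 1×(+1.55) = -2.360.
E° = -2.360 / 2 = -1.180 V.

-1.180 V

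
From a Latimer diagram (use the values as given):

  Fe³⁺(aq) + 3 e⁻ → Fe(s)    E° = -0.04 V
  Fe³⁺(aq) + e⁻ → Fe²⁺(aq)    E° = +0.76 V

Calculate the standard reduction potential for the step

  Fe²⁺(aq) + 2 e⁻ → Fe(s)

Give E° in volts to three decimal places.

Sequential free energies add, so n₃E°₃ = n₁E°₁ + n₂E°₂.
With n₃ = 3, and the known step contributing 1×(+0.76) V, the unknown satisfies 2·E° = 3×(-0.04) − 1×(+0.76) = -0.880.
E° = -0.880 / 2 = -0.440 V.

-0.440 V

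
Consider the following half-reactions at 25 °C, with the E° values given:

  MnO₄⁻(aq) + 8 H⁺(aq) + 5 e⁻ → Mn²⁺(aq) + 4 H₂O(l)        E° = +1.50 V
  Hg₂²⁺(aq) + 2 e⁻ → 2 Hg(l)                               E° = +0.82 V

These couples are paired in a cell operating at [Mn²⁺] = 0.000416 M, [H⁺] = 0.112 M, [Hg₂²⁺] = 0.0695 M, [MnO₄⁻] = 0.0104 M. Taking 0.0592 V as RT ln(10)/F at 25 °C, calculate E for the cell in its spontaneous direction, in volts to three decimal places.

+0.641 V

MnO₄⁻/Mn²⁺ is the cathode (higher E°), Hg₂²⁺/Hg the anode: E°cell = +1.50 − (+0.82) = +0.68 V, n = 10.
Overall: 2 MnO₄⁻(aq) + 16 H⁺(aq) + 10 Hg(l) → 2 Mn²⁺(aq) + 8 H₂O(l) + 5 Hg₂²⁺(aq)
Q = [Mn²⁺]^2·[Hg₂²⁺]^5 / ([MnO₄⁻]^2·[H⁺]^16); log Q = 6.627.
E = E° − (0.0592/n) log Q = +0.68 − (0.0592/10)(6.627) = +0.641 V.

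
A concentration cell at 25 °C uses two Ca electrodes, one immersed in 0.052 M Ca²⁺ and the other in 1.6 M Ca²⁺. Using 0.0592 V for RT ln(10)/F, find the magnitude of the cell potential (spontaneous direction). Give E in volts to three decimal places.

+0.044 V

For a concentration cell E°cell = 0. The 1.6 M side is the cathode (reduction is favoured where [Ca²⁺] is higher).
With n = 2, E = −(0.0592/2) log([Ca²⁺]ₐₙ/[Ca²⁺]꜀ₐₜ) = −(0.0592/2) log(0.052/1.6) = −(0.0592/2)(-1.488) = +0.044 V.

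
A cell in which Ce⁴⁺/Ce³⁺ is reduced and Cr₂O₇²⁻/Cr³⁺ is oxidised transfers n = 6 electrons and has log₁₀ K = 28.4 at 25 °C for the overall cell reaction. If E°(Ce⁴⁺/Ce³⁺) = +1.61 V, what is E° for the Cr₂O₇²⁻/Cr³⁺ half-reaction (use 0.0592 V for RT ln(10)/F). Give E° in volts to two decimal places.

+1.33 V

E°cell = (0.0592/n)·log K = (0.0592/6)(28.4) = +0.280 V.
Since Ce⁴⁺/Ce³⁺ is the cathode and Cr₂O₇²⁻/Cr³⁺ the anode, E°cell = E°(Ce⁴⁺/Ce³⁺) − E°(Cr₂O₇²⁻/Cr³⁺).
So E°(Cr₂O₇²⁻/Cr³⁺) = E°(Ce⁴⁺/Ce³⁺) − E°cell = (+1.61) − (+0.280) = +1.33 V.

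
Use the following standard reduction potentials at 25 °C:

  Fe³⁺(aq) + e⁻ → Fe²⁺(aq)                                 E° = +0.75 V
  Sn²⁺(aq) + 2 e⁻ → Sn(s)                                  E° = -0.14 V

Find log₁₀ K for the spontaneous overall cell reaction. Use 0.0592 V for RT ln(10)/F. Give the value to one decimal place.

Cathode: Fe³⁺/Fe²⁺; anode: Sn²⁺/Sn. E°cell = +0.89 V, n = 2.
log K = nE°cell / 0.0592 = (2)(+0.89) / 0.0592 = 30.1.

30.1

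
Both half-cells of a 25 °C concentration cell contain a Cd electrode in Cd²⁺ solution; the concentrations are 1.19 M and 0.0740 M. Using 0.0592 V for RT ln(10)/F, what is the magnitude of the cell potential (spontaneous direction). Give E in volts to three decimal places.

+0.036 V

For a concentration cell E°cell = 0. The 1.19 M side is the cathode (reduction is favoured where [Cd²⁺] is higher).
With n = 2, E = −(0.0592/2) log([Cd²⁺]ₐₙ/[Cd²⁺]꜀ₐₜ) = −(0.0592/2) log(0.074/1.19) = −(0.0592/2)(-1.206) = +0.036 V.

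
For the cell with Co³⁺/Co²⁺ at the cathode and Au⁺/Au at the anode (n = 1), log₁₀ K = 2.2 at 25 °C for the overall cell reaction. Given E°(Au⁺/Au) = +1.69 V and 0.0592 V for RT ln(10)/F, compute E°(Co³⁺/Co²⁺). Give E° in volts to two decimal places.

+1.82 V

E°cell = (0.0592/n)·log K = (0.0592/1)(2.2) = +0.130 V.
Since Co³⁺/Co²⁺ is the cathode and Au⁺/Au the anode, E°cell = E°(Co³⁺/Co²⁺) − E°(Au⁺/Au).
So E°(Co³⁺/Co²⁺) = E°cell + E°(Au⁺/Au) = +0.130 + (+1.69) = +1.82 V.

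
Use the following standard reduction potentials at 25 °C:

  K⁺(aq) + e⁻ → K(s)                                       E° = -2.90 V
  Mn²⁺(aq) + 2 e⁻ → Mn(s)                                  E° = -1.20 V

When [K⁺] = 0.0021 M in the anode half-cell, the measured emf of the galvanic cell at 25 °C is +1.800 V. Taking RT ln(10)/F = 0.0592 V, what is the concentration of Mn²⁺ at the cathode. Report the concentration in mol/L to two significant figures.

0.011 M

Mn²⁺/Mn is the cathode, K⁺/K the anode: E°cell = +1.70 V, n = 2.
Overall reaction: Mn²⁺(aq) + 2 K(s) → Mn(s) + 2 K⁺(aq); Q = [K⁺]^2/[Mn²⁺]^1.
From E = E° − (0.0592/n) log Q: log Q = (E° − E)·n/0.0592 = (+1.70 − (+1.800))·2/0.0592 = -3.3784.
So 1·log[Mn²⁺] = 2·log(0.0021) − log Q = -5.3556 − (-3.3784) = -1.9772; [Mn²⁺] = 10^(-1.9772) ≈ 0.011 M.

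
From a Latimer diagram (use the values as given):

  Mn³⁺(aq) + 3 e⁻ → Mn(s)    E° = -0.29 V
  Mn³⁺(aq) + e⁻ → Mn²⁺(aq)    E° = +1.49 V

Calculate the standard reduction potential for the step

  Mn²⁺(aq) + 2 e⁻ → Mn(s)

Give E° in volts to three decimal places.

-1.180 V

Sequential free energies add, so n₃E°₃ = n₁E°₁ + n₂E°₂.
With n₃ = 3, and the known step contributing 1×(+1.49) V, the unknown satisfies 2·E° = 3×(-0.29) − 1×(+1.49) = -2.360.
E° = -2.360 / 2 = -1.180 V.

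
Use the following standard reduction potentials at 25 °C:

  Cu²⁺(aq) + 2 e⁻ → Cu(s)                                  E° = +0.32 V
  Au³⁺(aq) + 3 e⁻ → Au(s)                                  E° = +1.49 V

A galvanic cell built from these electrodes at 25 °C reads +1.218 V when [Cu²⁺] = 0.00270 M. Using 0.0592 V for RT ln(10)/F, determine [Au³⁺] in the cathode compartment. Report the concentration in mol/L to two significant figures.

Au³⁺/Au is the cathode, Cu²⁺/Cu the anode: E°cell = +1.17 V, n = 6.
Overall reaction: 2 Au³⁺(aq) + 3 Cu(s) → 2 Au(s) + 3 Cu²⁺(aq); Q = [Cu²⁺]^3/[Au³⁺]^2.
From E = E° − (0.0592/n) log Q: log Q = (E° − E)·n/0.0592 = (+1.17 − (+1.218))·6/0.0592 = -4.8649.
So 2·log[Au³⁺] = 3·log(0.0027) − log Q = -7.7059 − (-4.8649) = -2.8410; log[Au³⁺] = -2.8410 / 2 = -1.4205; [Au³⁺] = 10^(-1.4205) ≈ 0.038 M.

0.038 M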